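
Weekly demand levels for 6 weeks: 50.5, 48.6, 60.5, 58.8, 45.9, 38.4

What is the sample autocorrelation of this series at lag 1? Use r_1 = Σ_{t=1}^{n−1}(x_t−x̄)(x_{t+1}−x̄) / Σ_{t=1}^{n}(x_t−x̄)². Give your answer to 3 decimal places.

0.241

Mean x̄ = (50.5 + 48.6 + 60.5 + 58.8 + 45.9 + 38.4)/6 = 50.4500
Deviations from mean: 0.0500, -1.8500, 10.0500, 8.3500, -4.5500, -12.0500
Σ(x_t−x̄)(x_{t+1}−x̄) = (-0.0925) + (-18.5925) + (83.9175) + (-37.9925) + (54.8275) = 82.0675
Denominator Σ(x_t−x̄)² = 340.0550
r_1 = 82.0675 / 340.0550 = 0.241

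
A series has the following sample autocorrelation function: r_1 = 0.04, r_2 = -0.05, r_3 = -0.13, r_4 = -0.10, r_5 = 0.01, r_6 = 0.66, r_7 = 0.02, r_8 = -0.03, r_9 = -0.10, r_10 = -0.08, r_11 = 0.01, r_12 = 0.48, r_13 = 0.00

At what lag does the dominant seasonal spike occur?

The largest autocorrelation is r_6 = 0.66, with a weaker echo at lag 12 (0.48); the remaining lags stay at or below 0.04.
The dominant spike at lag 6 indicates a seasonal period of 6.

6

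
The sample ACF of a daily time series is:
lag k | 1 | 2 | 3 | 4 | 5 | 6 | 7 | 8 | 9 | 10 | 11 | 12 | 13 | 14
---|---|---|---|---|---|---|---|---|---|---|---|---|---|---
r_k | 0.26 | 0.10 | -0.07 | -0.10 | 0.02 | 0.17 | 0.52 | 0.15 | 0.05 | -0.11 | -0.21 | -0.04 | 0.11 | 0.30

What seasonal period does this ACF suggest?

7

The largest autocorrelation is r_7 = 0.52, with a weaker echo at lag 14 (0.30); the remaining lags stay at or below 0.26. The elevated value at lag 1 (0.26), dropping to 0.10 at lag 2, reflects decaying short-term dependence rather than seasonality.
The dominant spike at lag 7 indicates a seasonal period of 7.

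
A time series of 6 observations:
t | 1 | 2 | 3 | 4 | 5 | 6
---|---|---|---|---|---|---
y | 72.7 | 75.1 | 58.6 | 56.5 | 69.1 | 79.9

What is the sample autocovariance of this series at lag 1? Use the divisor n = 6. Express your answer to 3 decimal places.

13.834

Mean ȳ = (72.7 + 75.1 + 58.6 + 56.5 + 69.1 + 79.9)/6 = 68.6500
Σ_{t=1}^{5}(y_t−ȳ)(y_{t+1}−ȳ) = 83.0025
γ_1 = 83.0025 / 6 = 13.834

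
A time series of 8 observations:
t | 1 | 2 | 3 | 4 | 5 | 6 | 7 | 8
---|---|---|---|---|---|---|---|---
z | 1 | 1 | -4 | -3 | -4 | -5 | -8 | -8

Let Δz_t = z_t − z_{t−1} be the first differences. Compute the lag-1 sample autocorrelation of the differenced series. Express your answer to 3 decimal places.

-0.599

First differences Δz: 0, -5, 1, -1, -1, -3, 0
Mean of differences = -1.2857
Numerator Σ(Δz_t−Δz̄)(Δz_{t+1}−Δz̄) = -15.2245
Denominator Σ(Δz_t−Δz̄)² = 25.4286
r_1(Δz) = -15.2245 / 25.4286 = -0.599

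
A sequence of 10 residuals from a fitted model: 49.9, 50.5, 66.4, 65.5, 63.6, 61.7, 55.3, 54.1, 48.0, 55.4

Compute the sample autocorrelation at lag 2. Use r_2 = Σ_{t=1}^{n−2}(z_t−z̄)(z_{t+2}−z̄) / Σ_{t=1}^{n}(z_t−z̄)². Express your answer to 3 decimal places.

Mean z̄ = (49.9 + 50.5 + 66.4 + 65.5 + 63.6 + 61.7 + 55.3 + 54.1 + 48.0 + 55.4)/10 = 57.0400
Numerator Σ_{t=1}^{8}(z_t−z̄)(z_{t+2}−z̄) = -25.8972
Denominator Σ(z_t−z̄)² = 413.7640
r_2 = -25.8972 / 413.7640 = -0.063

-0.063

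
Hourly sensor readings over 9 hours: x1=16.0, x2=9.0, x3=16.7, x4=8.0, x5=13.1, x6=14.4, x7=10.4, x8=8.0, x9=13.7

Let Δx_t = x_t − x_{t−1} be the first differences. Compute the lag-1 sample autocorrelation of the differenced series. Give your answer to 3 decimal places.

-0.634

First differences Δx: -7.0, 7.7, -8.7, 5.1, 1.3, -4.0, -2.4, 5.7
Mean of differences = -0.2875
Numerator Σ(Δx_t−Δx̄)(Δx_{t+1}−Δx̄) = -168.2802
Denominator Σ(Δx_t−Δx̄)² = 265.2688
r_1(Δx) = -168.2802 / 265.2688 = -0.634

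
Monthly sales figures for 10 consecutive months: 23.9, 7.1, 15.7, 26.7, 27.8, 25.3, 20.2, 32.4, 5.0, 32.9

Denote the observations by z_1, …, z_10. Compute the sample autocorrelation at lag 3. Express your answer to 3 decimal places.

Mean z̄ = (23.9 + 7.1 + 15.7 + 26.7 + 27.8 + 25.3 + 20.2 + 32.4 + 5.0 + 32.9)/10 = 21.7000
Σ(z_t−z̄)(z_{t+3}−z̄) = (11.0000) + (-89.0600) + (-21.6000) + (-7.5000) + (65.2700) + (-60.1200) + (-16.8000) = -118.8100
Denominator Σ(z_t−z̄)² = 850.2400
r_3 = -118.8100 / 850.2400 = -0.140

-0.140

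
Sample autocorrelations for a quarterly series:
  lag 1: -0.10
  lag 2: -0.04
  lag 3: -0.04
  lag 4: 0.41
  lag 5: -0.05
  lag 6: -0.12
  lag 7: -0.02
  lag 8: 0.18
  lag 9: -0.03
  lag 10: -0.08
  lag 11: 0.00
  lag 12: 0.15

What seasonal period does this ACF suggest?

The largest autocorrelation is r_4 = 0.41, with weaker echoes at lags 8 (0.18) and 12 (0.15); the remaining lags stay at or below 0.00.
The dominant spike at lag 4 indicates a seasonal period of 4.

4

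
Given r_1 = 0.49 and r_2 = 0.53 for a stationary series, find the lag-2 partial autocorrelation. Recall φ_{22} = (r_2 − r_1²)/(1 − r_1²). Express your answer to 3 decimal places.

φ_{22} = (r_2 − r_1²) / (1 − r_1²)
r_1² = (0.49)² = 0.2401
Numerator = 0.53 − 0.2401 = 0.2899; denominator = 1 − 0.2401 = 0.7599
φ_{22} = 0.2899 / 0.7599 = 0.381

0.381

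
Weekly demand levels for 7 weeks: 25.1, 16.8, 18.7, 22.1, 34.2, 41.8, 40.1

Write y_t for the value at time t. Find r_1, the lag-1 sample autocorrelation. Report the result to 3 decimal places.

Mean ȳ = (25.1 + 16.8 + 18.7 + 22.1 + 34.2 + 41.8 + 40.1)/7 = 28.4000
Deviations from mean: -3.3000, -11.6000, -9.7000, -6.3000, 5.8000, 13.4000, 11.7000
Σ(y_t−ȳ)(y_{t+1}−ȳ) = (38.2800) + (112.5200) + (61.1100) + (-36.5400) + (77.7200) + (156.7800) = 409.8700
Denominator Σ(y_t−ȳ)² = 629.3200
r_1 = 409.8700 / 629.3200 = 0.651

0.651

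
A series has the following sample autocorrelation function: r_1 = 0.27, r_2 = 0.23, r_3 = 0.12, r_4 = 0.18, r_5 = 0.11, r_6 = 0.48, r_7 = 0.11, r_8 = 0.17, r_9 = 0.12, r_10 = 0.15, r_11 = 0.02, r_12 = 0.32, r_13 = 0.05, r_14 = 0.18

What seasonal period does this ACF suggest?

The largest autocorrelation is r_6 = 0.48, with a weaker echo at lag 12 (0.32); the remaining lags stay at or below 0.27. The elevated value at lag 1 (0.27), dropping to 0.23 at lag 2, reflects decaying short-term dependence rather than seasonality.
The dominant spike at lag 6 indicates a seasonal period of 6.

6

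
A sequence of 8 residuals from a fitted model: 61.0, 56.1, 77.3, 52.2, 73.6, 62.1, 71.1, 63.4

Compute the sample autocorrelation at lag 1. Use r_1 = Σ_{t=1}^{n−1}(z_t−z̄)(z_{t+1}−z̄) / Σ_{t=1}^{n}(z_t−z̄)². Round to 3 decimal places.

Mean z̄ = (61.0 + 56.1 + 77.3 + 52.2 + 73.6 + 62.1 + 71.1 + 63.4)/8 = 64.6000
Deviations from mean: -3.6000, -8.5000, 12.7000, -12.4000, 9.0000, -2.5000, 6.5000, -1.2000
Numerator Σ_{t=1}^{7}(z_t−z̄)(z_{t+1}−z̄) = -392.9800
Denominator Σ(z_t−z̄)² = 531.2000
r_1 = -392.9800 / 531.2000 = -0.740

-0.740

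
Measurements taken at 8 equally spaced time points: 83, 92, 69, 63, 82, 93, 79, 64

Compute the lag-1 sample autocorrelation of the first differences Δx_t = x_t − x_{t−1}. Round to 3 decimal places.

0.026

First differences Δx: 9, -23, -6, 19, 11, -14, -15
Mean of differences = -2.7143
Numerator Σ(Δx_t−Δx̄)(Δx_{t+1}−Δx̄) = 39.3469
Denominator Σ(Δx_t−Δx̄)² = 1497.4286
r_1(Δx) = 39.3469 / 1497.4286 = 0.026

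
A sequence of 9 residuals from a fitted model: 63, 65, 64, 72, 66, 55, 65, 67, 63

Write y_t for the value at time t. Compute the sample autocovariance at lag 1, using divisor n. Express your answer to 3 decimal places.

-1.652

Mean ȳ = (63 + 65 + 64 + 72 + 66 + 55 + 65 + 67 + 63)/9 = 64.4444
Σ_{t=1}^{8}(y_t−ȳ)(y_{t+1}−ȳ) = -14.8642
γ_1 = -14.8642 / 9 = -1.652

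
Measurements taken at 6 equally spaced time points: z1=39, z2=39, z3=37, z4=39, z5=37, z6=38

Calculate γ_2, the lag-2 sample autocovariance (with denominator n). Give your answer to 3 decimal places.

Mean z̄ = (39 + 39 + 37 + 39 + 37 + 38)/6 = 38.1667
Deviations: 0.8333, 0.8333, -1.1667, 0.8333, -1.1667, -0.1667
Σ_{t=1}^{4}(z_t−z̄)(z_{t+2}−z̄) = 0.9444
γ_2 = 0.9444 / 6 = 0.157

0.157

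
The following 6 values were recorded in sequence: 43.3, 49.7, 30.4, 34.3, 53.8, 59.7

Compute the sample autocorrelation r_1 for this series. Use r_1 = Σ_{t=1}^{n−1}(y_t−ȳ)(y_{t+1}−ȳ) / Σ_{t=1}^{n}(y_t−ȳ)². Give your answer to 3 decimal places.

Mean ȳ = (43.3 + 49.7 + 30.4 + 34.3 + 53.8 + 59.7)/6 = 45.2000
Deviations from mean: -1.9000, 4.5000, -14.8000, -10.9000, 8.6000, 14.5000
Σ(y_t−ȳ)(y_{t+1}−ȳ) = (-8.5500) + (-66.6000) + (161.3200) + (-93.7400) + (124.7000) = 117.1300
Denominator Σ(y_t−ȳ)² = 645.9200
r_1 = 117.1300 / 645.9200 = 0.181

0.181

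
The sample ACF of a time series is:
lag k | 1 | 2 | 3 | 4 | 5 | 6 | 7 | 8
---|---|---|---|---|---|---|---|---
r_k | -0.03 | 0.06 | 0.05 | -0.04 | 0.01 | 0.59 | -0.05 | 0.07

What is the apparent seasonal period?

The largest autocorrelation is r_6 = 0.59; the remaining lags stay at or below 0.07.
The dominant spike at lag 6 indicates a seasonal period of 6.

6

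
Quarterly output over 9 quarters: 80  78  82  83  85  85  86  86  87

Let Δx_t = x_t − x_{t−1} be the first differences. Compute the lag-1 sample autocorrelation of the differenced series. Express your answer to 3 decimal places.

First differences Δx: -2, 4, 1, 2, 0, 1, 0, 1
Mean of differences = 0.8750
Numerator Σ(Δx_t−Δx̄)(Δx_{t+1}−Δx̄) = -9.7656
Denominator Σ(Δx_t−Δx̄)² = 20.8750
r_1(Δx) = -9.7656 / 20.8750 = -0.468

-0.468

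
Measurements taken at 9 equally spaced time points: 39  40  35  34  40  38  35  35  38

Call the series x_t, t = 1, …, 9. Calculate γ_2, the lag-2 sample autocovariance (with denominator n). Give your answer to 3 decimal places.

Mean x̄ = (39 + 40 + 35 + 34 + 40 + 38 + 35 + 35 + 38)/9 = 37.1111
Σ_{t=1}^{7}(x_t−x̄)(x_{t+2}−x̄) = -31.6914
γ_2 = -31.6914 / 9 = -3.521

-3.521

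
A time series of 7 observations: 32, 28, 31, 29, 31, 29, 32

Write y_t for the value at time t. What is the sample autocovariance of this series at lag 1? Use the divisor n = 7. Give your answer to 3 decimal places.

Mean ȳ = (32 + 28 + 31 + 29 + 31 + 29 + 32)/7 = 30.2857
Σ_{t=1}^{6}(y_t−ȳ)(y_{t+1}−ȳ) = -10.5102
γ_1 = -10.5102 / 7 = -1.501

-1.501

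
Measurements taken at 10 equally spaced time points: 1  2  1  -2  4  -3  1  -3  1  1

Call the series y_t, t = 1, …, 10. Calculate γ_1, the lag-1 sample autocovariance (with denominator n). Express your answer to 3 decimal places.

Mean ȳ = (1 + 2 + 1 − 2 + 4 − 3 + 1 − 3 + 1 + 1)/10 = 0.3000
Σ_{t=1}^{9}(y_t−ȳ)(y_{t+1}−ȳ) = -26.3900
γ_1 = -26.3900 / 10 = -2.639

-2.639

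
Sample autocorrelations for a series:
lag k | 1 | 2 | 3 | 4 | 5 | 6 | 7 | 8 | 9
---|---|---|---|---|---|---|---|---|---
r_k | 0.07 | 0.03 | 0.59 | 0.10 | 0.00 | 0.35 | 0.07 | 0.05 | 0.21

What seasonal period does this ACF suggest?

3

The largest autocorrelation is r_3 = 0.59, with weaker echoes at lags 6 (0.35) and 9 (0.21); the remaining lags stay at or below 0.10.
The dominant spike at lag 3 indicates a seasonal period of 3.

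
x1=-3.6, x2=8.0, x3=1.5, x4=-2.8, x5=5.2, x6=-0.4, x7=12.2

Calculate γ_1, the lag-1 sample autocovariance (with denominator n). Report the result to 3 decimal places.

-11.970

Mean x̄ = (-3.6 + 8.0 + 1.5 − 2.8 + 5.2 − 0.4 + 12.2)/7 = 2.8714
Deviations: -6.4714, 5.1286, -1.3714, -5.6714, 2.3286, -3.2714, 9.3286
Σ_{t=1}^{6}(x_t−x̄)(x_{t+1}−x̄) = -83.7865
γ_1 = -83.7865 / 7 = -11.970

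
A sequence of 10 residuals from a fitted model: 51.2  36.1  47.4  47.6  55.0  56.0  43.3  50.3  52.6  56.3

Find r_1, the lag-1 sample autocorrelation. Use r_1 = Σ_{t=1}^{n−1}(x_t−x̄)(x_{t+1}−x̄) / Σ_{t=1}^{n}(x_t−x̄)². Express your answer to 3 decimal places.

0.038

Mean x̄ = (51.2 + 36.1 + 47.4 + 47.6 + 55.0 + 56.0 + 43.3 + 50.3 + 52.6 + 56.3)/10 = 49.5800
Numerator Σ_{t=1}^{9}(x_t−x̄)(x_{t+1}−x̄) = 13.5596
Denominator Σ(x_t−x̄)² = 357.8360
r_1 = 13.5596 / 357.8360 = 0.038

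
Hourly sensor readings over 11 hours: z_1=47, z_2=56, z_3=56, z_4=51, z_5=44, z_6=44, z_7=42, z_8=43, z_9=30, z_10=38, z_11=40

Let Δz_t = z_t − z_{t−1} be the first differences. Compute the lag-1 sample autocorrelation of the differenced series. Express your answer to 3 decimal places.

First differences Δz: 9, 0, -5, -7, 0, -2, 1, -13, 8, 2
Mean of differences = -0.7000
Numerator Σ(Δz_t−Δz̄)(Δz_{t+1}−Δz̄) = -81.0900
Denominator Σ(Δz_t−Δz̄)² = 392.1000
r_1(Δz) = -81.0900 / 392.1000 = -0.207

-0.207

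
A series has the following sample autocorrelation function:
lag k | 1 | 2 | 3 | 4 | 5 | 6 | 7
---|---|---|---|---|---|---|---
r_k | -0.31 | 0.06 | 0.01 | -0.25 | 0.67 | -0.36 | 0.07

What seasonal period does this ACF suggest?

The largest autocorrelation is r_5 = 0.67; the remaining lags stay at or below 0.07.
The dominant spike at lag 5 indicates a seasonal period of 5.

5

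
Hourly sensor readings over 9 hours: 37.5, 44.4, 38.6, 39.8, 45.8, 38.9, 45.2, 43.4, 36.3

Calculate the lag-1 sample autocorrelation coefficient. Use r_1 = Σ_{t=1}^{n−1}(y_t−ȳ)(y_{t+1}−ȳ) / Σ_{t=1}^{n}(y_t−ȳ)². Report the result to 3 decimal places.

Mean ȳ = (37.5 + 44.4 + 38.6 + 39.8 + 45.8 + 38.9 + 45.2 + 43.4 + 36.3)/9 = 41.1000
Numerator Σ_{t=1}^{8}(y_t−ȳ)(y_{t+1}−ȳ) = -43.9600
Denominator Σ(y_t−ȳ)² = 103.8600
r_1 = -43.9600 / 103.8600 = -0.423

-0.423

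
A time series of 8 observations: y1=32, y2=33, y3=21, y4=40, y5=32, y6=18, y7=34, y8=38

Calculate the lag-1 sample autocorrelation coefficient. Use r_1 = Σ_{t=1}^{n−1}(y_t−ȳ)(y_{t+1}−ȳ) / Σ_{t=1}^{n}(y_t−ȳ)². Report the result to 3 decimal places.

Mean ȳ = (32 + 33 + 21 + 40 + 32 + 18 + 34 + 38)/8 = 31.0000
Σ(y_t−ȳ)(y_{t+1}−ȳ) = (2.0000) + (-20.0000) + (-90.0000) + (9.0000) + (-13.0000) + (-39.0000) + (21.0000) = -130.0000
Denominator Σ(y_t−ȳ)² = 414.0000
r_1 = -130.0000 / 414.0000 = -0.314

-0.314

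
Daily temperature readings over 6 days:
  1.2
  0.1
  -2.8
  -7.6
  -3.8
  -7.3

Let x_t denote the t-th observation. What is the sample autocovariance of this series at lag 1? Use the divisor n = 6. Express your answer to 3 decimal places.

3.156

Mean x̄ = (1.2 + 0.1 − 2.8 − 7.6 − 3.8 − 7.3)/6 = -3.3667
Deviations: 4.5667, 3.4667, 0.5667, -4.2333, -0.4333, -3.9333
Σ_{t=1}^{5}(x_t−x̄)(x_{t+1}−x̄) = 18.9356
γ_1 = 18.9356 / 6 = 3.156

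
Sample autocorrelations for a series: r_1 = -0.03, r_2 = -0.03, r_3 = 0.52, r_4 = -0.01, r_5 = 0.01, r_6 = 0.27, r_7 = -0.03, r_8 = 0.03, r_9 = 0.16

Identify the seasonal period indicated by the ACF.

The largest autocorrelation is r_3 = 0.52, with weaker echoes at lags 6 (0.27) and 9 (0.16); the remaining lags stay at or below 0.03.
The dominant spike at lag 3 indicates a seasonal period of 3.

3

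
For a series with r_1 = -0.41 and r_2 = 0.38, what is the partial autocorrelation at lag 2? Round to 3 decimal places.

φ_{22} = (r_2 − r_1²) / (1 − r_1²)
r_1² = (-0.41)² = 0.1681
Numerator = 0.38 − 0.1681 = 0.2119; denominator = 1 − 0.1681 = 0.8319
φ_{22} = 0.2119 / 0.8319 = 0.255

0.255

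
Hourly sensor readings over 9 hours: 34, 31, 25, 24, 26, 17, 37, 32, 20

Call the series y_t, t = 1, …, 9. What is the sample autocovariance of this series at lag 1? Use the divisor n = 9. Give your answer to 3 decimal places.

-5.235

Mean ȳ = (34 + 31 + 25 + 24 + 26 + 17 + 37 + 32 + 20)/9 = 27.3333
Σ_{t=1}^{8}(y_t−ȳ)(y_{t+1}−ȳ) = -47.1111
γ_1 = -47.1111 / 9 = -5.235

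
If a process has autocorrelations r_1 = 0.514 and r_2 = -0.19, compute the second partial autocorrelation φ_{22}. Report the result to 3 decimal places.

-0.617

φ_{22} = (r_2 − r_1²) / (1 − r_1²)
r_1² = (0.514)² = 0.264196
Numerator = -0.19 − 0.2642 = -0.4542; denominator = 1 − 0.2642 = 0.7358
φ_{22} = -0.4542 / 0.7358 = -0.617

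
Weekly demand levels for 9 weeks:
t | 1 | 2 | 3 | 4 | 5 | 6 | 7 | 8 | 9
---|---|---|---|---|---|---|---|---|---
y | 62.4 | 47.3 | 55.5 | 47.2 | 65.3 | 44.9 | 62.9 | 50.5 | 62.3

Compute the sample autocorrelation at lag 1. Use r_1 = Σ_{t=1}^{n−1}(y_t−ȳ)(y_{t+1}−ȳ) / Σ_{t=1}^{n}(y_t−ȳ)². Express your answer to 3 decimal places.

Mean ȳ = (62.4 + 47.3 + 55.5 + 47.2 + 65.3 + 44.9 + 62.9 + 50.5 + 62.3)/9 = 55.3667
Numerator Σ_{t=1}^{8}(y_t−ȳ)(y_{t+1}−ȳ) = -393.2444
Denominator Σ(y_t−ȳ)² = 517.9800
r_1 = -393.2444 / 517.9800 = -0.759

-0.759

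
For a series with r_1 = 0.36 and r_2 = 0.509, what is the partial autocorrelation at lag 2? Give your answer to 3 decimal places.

0.436

φ_{22} = (r_2 − r_1²) / (1 − r_1²)
r_1² = (0.36)² = 0.1296
Numerator = 0.509 − 0.1296 = 0.3794; denominator = 1 − 0.1296 = 0.8704
φ_{22} = 0.3794 / 0.8704 = 0.436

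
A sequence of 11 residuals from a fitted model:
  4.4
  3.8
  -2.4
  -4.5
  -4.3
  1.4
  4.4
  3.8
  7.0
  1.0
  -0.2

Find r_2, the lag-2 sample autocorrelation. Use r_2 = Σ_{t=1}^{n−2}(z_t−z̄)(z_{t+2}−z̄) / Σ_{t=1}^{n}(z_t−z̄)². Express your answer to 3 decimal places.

-0.100

Mean z̄ = (4.4 + 3.8 − 2.4 − 4.5 − 4.3 + 1.4 + 4.4 + 3.8 + 7.0 + 1.0 − 0.2)/11 = 1.3091
Numerator Σ_{t=1}^{9}(z_t−z̄)(z_{t+2}−z̄) = -14.5365
Denominator Σ(z_t−z̄)² = 145.2491
r_2 = -14.5365 / 145.2491 = -0.100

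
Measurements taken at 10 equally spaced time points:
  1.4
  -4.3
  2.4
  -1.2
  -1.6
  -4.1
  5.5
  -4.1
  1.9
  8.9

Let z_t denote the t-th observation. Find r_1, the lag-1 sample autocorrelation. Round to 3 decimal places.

-0.254

Mean z̄ = (1.4 − 4.3 + 2.4 − 1.2 − 1.6 − 4.1 + 5.5 − 4.1 + 1.9 + 8.9)/10 = 0.4800
Numerator Σ_{t=1}^{9}(z_t−z̄)(z_{t+1}−z̄) = -44.3104
Denominator Σ(z_t−z̄)² = 174.5960
r_1 = -44.3104 / 174.5960 = -0.254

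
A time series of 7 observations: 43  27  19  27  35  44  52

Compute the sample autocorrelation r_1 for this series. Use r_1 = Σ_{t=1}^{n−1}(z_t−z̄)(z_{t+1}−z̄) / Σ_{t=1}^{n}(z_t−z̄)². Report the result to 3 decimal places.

0.430

Mean z̄ = (43 + 27 + 19 + 27 + 35 + 44 + 52)/7 = 35.2857
Σ(z_t−z̄)(z_{t+1}−z̄) = (-63.9184) + (134.9388) + (134.9388) + (2.3673) + (-2.4898) + (145.6531) = 351.4898
Denominator Σ(z_t−z̄)² = 817.4286
r_1 = 351.4898 / 817.4286 = 0.430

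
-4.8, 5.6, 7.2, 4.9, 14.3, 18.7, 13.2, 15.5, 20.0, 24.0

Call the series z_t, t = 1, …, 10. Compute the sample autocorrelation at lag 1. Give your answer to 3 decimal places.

Mean z̄ = (-4.8 + 5.6 + 7.2 + 4.9 + 14.3 + 18.7 + 13.2 + 15.5 + 20.0 + 24.0)/10 = 11.8600
Numerator Σ_{t=1}^{9}(z_t−z̄)(z_{t+1}−z̄) = 308.0964
Denominator Σ(z_t−z̄)² = 668.3240
r_1 = 308.0964 / 668.3240 = 0.461

0.461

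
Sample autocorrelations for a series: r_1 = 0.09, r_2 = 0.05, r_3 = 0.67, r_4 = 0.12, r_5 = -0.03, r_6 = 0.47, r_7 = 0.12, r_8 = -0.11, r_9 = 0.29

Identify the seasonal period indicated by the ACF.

The largest autocorrelation is r_3 = 0.67, with weaker echoes at lags 6 (0.47) and 9 (0.29); the remaining lags stay at or below 0.12.
The dominant spike at lag 3 indicates a seasonal period of 3.

3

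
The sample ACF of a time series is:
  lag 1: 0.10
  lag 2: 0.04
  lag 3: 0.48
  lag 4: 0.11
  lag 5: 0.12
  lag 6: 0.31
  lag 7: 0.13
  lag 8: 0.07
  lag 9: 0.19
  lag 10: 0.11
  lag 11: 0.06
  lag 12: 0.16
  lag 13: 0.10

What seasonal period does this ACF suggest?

The largest autocorrelation is r_3 = 0.48, with weaker echoes at lags 6 (0.31), 9 (0.19) and 12 (0.16); the remaining lags stay at or below 0.13.
The dominant spike at lag 3 indicates a seasonal period of 3.

3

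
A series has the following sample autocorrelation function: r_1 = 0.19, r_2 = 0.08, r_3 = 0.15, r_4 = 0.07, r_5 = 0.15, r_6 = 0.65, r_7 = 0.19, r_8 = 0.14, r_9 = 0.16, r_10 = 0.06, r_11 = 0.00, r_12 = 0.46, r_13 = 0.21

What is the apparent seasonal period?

The largest autocorrelation is r_6 = 0.65, with a weaker echo at lag 12 (0.46); the remaining lags stay at or below 0.21.
The dominant spike at lag 6 indicates a seasonal period of 6.

6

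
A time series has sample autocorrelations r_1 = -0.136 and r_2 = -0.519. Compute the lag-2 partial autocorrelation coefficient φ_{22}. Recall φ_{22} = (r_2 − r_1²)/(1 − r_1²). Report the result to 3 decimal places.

-0.548

φ_{22} = (r_2 − r_1²) / (1 − r_1²)
r_1² = (-0.136)² = 0.018496
Numerator = -0.519 − 0.0185 = -0.5375; denominator = 1 − 0.0185 = 0.9815
φ_{22} = -0.5375 / 0.9815 = -0.548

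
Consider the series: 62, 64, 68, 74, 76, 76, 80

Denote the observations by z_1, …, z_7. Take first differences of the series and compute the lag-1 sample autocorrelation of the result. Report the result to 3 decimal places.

First differences Δz: 2, 4, 6, 2, 0, 4
Mean of differences = 3.0000
Numerator Σ(Δz_t−Δz̄)(Δz_{t+1}−Δz̄) = -1.0000
Denominator Σ(Δz_t−Δz̄)² = 22.0000
r_1(Δz) = -1.0000 / 22.0000 = -0.045

-0.045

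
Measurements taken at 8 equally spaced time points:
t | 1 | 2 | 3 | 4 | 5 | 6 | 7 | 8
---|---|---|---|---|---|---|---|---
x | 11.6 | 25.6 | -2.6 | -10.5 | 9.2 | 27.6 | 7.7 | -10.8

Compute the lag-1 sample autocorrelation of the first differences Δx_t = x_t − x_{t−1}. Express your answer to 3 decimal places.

First differences Δx: 14.0, -28.2, -7.9, 19.7, 18.4, -19.9, -18.5
Mean of differences = -3.2000
Numerator Σ(Δx_t−Δx̄)(Δx_{t+1}−Δx̄) = -30.7000
Denominator Σ(Δx_t−Δx̄)² = 2446.8800
r_1(Δx) = -30.7000 / 2446.8800 = -0.013

-0.013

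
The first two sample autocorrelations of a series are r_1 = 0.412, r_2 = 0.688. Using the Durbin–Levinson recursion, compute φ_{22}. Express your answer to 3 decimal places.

0.624

φ_{22} = (r_2 − r_1²) / (1 − r_1²)
r_1² = (0.412)² = 0.169744
Numerator = 0.688 − 0.1697 = 0.5183; denominator = 1 − 0.1697 = 0.8303
φ_{22} = 0.5183 / 0.8303 = 0.624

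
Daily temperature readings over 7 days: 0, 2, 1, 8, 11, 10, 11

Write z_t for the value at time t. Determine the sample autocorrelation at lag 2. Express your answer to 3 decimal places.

0.202

Mean z̄ = (0 + 2 + 1 + 8 + 11 + 10 + 11)/7 = 6.1429
Deviations from mean: -6.1429, -4.1429, -5.1429, 1.8571, 4.8571, 3.8571, 4.8571
Σ(z_t−z̄)(z_{t+2}−z̄) = (31.5918) + (-7.6939) + (-24.9796) + (7.1633) + (23.5918) = 29.6735
Denominator Σ(z_t−z̄)² = 146.8571
r_2 = 29.6735 / 146.8571 = 0.202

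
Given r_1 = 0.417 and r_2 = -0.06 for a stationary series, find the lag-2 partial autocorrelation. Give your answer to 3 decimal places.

φ_{22} = (r_2 − r_1²) / (1 − r_1²)
r_1² = (0.417)² = 0.173889
Numerator = -0.06 − 0.1739 = -0.2339; denominator = 1 − 0.1739 = 0.8261
φ_{22} = -0.2339 / 0.8261 = -0.283

-0.283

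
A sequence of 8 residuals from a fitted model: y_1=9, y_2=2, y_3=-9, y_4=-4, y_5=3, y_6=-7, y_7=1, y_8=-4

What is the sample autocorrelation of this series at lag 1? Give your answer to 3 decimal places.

-0.101

Mean ȳ = (9 + 2 − 9 − 4 + 3 − 7 + 1 − 4)/8 = -1.1250
Deviations from mean: 10.1250, 3.1250, -7.8750, -2.8750, 4.1250, -5.8750, 2.1250, -2.8750
Σ(y_t−ȳ)(y_{t+1}−ȳ) = (31.6406) + (-24.6094) + (22.6406) + (-11.8594) + (-24.2344) + (-12.4844) + (-6.1094) = -25.0156
Denominator Σ(y_t−ȳ)² = 246.8750
r_1 = -25.0156 / 246.8750 = -0.101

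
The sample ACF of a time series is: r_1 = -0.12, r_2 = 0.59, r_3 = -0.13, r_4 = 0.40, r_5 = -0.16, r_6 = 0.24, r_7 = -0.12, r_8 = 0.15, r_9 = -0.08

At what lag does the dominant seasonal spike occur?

The largest autocorrelation is r_2 = 0.59, with weaker echoes at lags 4 (0.40), 6 (0.24) and 8 (0.15); the remaining lags stay at or below -0.08.
The dominant spike at lag 2 indicates a seasonal period of 2.

2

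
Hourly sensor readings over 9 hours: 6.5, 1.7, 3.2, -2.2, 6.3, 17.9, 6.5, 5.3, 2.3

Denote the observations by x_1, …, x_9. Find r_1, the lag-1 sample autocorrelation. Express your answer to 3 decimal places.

0.160

Mean x̄ = (6.5 + 1.7 + 3.2 − 2.2 + 6.3 + 17.9 + 6.5 + 5.3 + 2.3)/9 = 5.2778
Numerator Σ_{t=1}^{8}(x_t−x̄)(x_{t+1}−x̄) = 39.2451
Denominator Σ(x_t−x̄)² = 245.2556
r_1 = 39.2451 / 245.2556 = 0.160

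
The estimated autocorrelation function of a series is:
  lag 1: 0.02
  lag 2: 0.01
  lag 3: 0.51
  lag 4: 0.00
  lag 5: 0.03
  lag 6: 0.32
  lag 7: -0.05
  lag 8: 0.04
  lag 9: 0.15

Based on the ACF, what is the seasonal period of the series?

3

The largest autocorrelation is r_3 = 0.51, with weaker echoes at lags 6 (0.32) and 9 (0.15); the remaining lags stay at or below 0.04.
The dominant spike at lag 3 indicates a seasonal period of 3.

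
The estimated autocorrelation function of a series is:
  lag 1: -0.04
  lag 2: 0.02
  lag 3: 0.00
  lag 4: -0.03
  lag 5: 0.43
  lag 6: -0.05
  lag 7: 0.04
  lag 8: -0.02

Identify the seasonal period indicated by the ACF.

The largest autocorrelation is r_5 = 0.43; the remaining lags stay at or below 0.04.
The dominant spike at lag 5 indicates a seasonal period of 5.

5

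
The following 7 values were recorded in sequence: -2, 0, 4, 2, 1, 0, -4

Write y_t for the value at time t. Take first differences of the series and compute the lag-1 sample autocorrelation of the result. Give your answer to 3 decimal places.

First differences Δy: 2, 4, -2, -1, -1, -4
Mean of differences = -0.3333
Numerator Σ(Δy_t−Δȳ)(Δy_{t+1}−Δȳ) = 6.8889
Denominator Σ(Δy_t−Δȳ)² = 41.3333
r_1(Δy) = 6.8889 / 41.3333 = 0.167

0.167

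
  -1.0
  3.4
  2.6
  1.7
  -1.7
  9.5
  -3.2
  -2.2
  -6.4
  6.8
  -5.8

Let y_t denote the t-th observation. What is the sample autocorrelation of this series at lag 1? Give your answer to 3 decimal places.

Mean ȳ = (-1.0 + 3.4 + 2.6 + 1.7 − 1.7 + 9.5 − 3.2 − 2.2 − 6.4 + 6.8 − 5.8)/11 = 0.3364
Numerator Σ_{t=1}^{10}(y_t−ȳ)(y_{t+1}−ȳ) = -105.0650
Denominator Σ(y_t−ȳ)² = 250.0255
r_1 = -105.0650 / 250.0255 = -0.420

-0.420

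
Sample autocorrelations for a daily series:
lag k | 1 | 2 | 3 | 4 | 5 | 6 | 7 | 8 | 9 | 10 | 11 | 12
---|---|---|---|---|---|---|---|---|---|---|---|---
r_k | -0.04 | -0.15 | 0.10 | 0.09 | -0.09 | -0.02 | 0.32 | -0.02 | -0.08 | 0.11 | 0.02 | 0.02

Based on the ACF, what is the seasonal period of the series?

The largest autocorrelation is r_7 = 0.32; the remaining lags stay at or below 0.11.
The dominant spike at lag 7 indicates a seasonal period of 7.

7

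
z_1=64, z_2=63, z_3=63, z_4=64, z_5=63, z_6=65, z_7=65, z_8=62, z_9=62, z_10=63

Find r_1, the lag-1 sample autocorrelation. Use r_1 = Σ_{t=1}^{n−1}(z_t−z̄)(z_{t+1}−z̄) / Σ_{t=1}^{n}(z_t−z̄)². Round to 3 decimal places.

Mean z̄ = (64 + 63 + 63 + 64 + 63 + 65 + 65 + 62 + 62 + 63)/10 = 63.4000
Numerator Σ_{t=1}^{9}(z_t−z̄)(z_{t+1}−z̄) = 1.6400
Denominator Σ(z_t−z̄)² = 10.4000
r_1 = 1.6400 / 10.4000 = 0.158

0.158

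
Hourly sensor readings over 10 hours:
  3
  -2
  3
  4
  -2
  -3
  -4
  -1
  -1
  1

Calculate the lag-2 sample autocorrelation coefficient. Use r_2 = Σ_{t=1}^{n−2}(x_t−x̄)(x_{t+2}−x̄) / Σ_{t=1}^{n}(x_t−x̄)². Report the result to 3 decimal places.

Mean x̄ = (3 − 2 + 3 + 4 − 2 − 3 − 4 − 1 − 1 + 1)/10 = -0.2000
Numerator Σ_{t=1}^{8}(x_t−x̄)(x_{t+2}−x̄) = -3.6800
Denominator Σ(x_t−x̄)² = 69.6000
r_2 = -3.6800 / 69.6000 = -0.053

-0.053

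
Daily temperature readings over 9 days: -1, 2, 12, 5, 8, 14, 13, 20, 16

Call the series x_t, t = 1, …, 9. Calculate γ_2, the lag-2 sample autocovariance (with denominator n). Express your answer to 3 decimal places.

Mean x̄ = (-1 + 2 + 12 + 5 + 8 + 14 + 13 + 20 + 16)/9 = 9.8889
Σ_{t=1}^{7}(x_t−x̄)(x_{t+2}−x̄) = 46.1975
γ_2 = 46.1975 / 9 = 5.133

5.133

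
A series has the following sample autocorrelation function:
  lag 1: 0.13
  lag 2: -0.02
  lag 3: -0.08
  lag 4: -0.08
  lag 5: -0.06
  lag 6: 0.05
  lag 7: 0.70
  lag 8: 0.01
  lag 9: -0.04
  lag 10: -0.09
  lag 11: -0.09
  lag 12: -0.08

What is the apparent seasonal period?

The largest autocorrelation is r_7 = 0.70; the remaining lags stay at or below 0.13.
The dominant spike at lag 7 indicates a seasonal period of 7.

7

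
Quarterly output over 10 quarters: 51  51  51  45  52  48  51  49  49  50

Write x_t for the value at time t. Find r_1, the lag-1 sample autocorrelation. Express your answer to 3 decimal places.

Mean x̄ = (51 + 51 + 51 + 45 + 52 + 48 + 51 + 49 + 49 + 50)/10 = 49.7000
Numerator Σ_{t=1}^{9}(x_t−x̄)(x_{t+1}−x̄) = -20.2900
Denominator Σ(x_t−x̄)² = 38.1000
r_1 = -20.2900 / 38.1000 = -0.533

-0.533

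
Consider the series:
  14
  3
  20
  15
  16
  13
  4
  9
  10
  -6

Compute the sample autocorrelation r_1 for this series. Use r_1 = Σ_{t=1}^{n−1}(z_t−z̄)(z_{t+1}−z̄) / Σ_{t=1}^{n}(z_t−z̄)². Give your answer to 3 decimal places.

Mean z̄ = (14 + 3 + 20 + 15 + 16 + 13 + 4 + 9 + 10 − 6)/10 = 9.8000
Numerator Σ_{t=1}^{9}(z_t−z̄)(z_{t+1}−z̄) = -10.0400
Denominator Σ(z_t−z̄)² = 527.6000
r_1 = -10.0400 / 527.6000 = -0.019

-0.019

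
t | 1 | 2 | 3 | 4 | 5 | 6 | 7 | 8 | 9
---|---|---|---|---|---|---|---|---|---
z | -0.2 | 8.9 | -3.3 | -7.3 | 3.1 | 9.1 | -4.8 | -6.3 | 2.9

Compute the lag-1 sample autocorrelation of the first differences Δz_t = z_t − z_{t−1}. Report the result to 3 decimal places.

-0.167

First differences Δz: 9.1, -12.2, -4.0, 10.4, 6.0, -13.9, -1.5, 9.2
Mean of differences = 0.3875
Numerator Σ(Δz_t−Δz̄)(Δz_{t+1}−Δz̄) = -112.0302
Denominator Σ(Δz_t−Δz̄)² = 670.7088
r_1(Δz) = -112.0302 / 670.7088 = -0.167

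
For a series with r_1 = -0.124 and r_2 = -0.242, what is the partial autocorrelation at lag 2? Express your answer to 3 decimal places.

φ_{22} = (r_2 − r_1²) / (1 − r_1²)
r_1² = (-0.124)² = 0.015376
Numerator = -0.242 − 0.0154 = -0.2574; denominator = 1 − 0.0154 = 0.9846
φ_{22} = -0.2574 / 0.9846 = -0.261

-0.261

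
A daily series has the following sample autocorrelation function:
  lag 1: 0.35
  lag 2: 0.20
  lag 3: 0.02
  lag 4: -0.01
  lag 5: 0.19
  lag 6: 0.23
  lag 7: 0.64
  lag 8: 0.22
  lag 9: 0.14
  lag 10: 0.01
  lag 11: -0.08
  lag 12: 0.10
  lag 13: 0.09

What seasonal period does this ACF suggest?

The largest autocorrelation is r_7 = 0.64; the remaining lags stay at or below 0.35. The elevated value at lag 1 (0.35), dropping to 0.20 at lag 2, reflects decaying short-term dependence rather than seasonality.
The dominant spike at lag 7 indicates a seasonal period of 7.

7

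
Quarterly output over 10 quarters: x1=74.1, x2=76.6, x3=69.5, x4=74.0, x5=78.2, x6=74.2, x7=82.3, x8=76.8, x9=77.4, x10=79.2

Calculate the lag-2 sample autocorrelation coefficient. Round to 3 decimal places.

0.221

Mean x̄ = (74.1 + 76.6 + 69.5 + 74.0 + 78.2 + 74.2 + 82.3 + 76.8 + 77.4 + 79.2)/10 = 76.2300
Numerator Σ_{t=1}^{8}(x_t−x̄)(x_{t+2}−x̄) = 24.3742
Denominator Σ(x_t−x̄)² = 110.3010
r_2 = 24.3742 / 110.3010 = 0.221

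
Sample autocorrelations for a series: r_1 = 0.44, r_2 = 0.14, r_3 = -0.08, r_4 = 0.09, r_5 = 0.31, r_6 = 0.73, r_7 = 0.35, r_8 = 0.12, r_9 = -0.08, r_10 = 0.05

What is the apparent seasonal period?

6

The largest autocorrelation is r_6 = 0.73; the remaining lags stay at or below 0.44. The elevated value at lag 1 (0.44), dropping to 0.14 at lag 2, reflects decaying short-term dependence rather than seasonality.
The dominant spike at lag 6 indicates a seasonal period of 6.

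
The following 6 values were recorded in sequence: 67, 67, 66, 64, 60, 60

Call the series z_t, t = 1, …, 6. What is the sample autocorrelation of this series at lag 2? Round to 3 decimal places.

Mean z̄ = (67 + 67 + 66 + 64 + 60 + 60)/6 = 64.0000
Deviations from mean: 3.0000, 3.0000, 2.0000, 0.0000, -4.0000, -4.0000
Σ(z_t−z̄)(z_{t+2}−z̄) = (6.0000) + (0.0000) + (-8.0000) + (0.0000) = -2.0000
Denominator Σ(z_t−z̄)² = 54.0000
r_2 = -2.0000 / 54.0000 = -0.037

-0.037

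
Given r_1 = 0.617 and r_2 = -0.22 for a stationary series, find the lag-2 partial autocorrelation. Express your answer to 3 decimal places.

φ_{22} = (r_2 − r_1²) / (1 − r_1²)
r_1² = (0.617)² = 0.380689
Numerator = -0.22 − 0.3807 = -0.6007; denominator = 1 − 0.3807 = 0.6193
φ_{22} = -0.6007 / 0.6193 = -0.970

-0.970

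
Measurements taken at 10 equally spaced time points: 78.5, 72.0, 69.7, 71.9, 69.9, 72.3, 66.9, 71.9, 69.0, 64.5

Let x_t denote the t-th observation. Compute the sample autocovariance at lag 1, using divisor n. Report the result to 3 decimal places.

0.318

Mean x̄ = (78.5 + 72.0 + 69.7 + 71.9 + 69.9 + 72.3 + 66.9 + 71.9 + 69.0 + 64.5)/10 = 70.6600
Σ_{t=1}^{9}(x_t−x̄)(x_{t+1}−x̄) = 3.1784
γ_1 = 3.1784 / 10 = 0.318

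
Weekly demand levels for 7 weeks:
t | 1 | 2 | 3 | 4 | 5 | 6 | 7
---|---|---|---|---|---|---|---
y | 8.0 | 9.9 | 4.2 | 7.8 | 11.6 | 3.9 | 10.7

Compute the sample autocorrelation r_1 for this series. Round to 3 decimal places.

Mean ȳ = (8.0 + 9.9 + 4.2 + 7.8 + 11.6 + 3.9 + 10.7)/7 = 8.0143
Deviations from mean: -0.0143, 1.8857, -3.8143, -0.2143, 3.5857, -4.1143, 2.6857
Numerator Σ_{t=1}^{6}(y_t−ȳ)(y_{t+1}−ȳ) = -32.9731
Denominator Σ(y_t−ȳ)² = 55.1486
r_1 = -32.9731 / 55.1486 = -0.598

-0.598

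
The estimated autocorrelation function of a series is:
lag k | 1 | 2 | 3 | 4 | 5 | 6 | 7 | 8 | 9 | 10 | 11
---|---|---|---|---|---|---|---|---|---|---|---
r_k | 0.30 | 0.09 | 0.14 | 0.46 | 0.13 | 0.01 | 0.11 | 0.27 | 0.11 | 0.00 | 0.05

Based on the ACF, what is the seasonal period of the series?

4

The largest autocorrelation is r_4 = 0.46; the remaining lags stay at or below 0.30. The elevated value at lag 1 (0.30), dropping to 0.09 at lag 2, reflects decaying short-term dependence rather than seasonality.
The dominant spike at lag 4 indicates a seasonal period of 4.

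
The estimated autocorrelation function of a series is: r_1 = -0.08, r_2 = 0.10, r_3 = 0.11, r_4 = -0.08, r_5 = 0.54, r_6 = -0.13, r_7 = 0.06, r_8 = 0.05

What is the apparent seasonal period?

5

The largest autocorrelation is r_5 = 0.54; the remaining lags stay at or below 0.11.
The dominant spike at lag 5 indicates a seasonal period of 5.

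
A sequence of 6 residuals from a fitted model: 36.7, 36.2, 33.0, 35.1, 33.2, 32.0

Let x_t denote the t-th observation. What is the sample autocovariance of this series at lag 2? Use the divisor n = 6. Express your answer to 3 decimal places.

Mean x̄ = (36.7 + 36.2 + 33.0 + 35.1 + 33.2 + 32.0)/6 = 34.3667
Σ_{t=1}^{4}(x_t−x̄)(x_{t+2}−x̄) = -1.9856
γ_2 = -1.9856 / 6 = -0.331

-0.331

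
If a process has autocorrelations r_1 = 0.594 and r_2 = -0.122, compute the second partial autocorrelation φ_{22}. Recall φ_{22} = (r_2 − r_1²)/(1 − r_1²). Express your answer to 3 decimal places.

φ_{22} = (r_2 − r_1²) / (1 − r_1²)
r_1² = (0.594)² = 0.352836
Numerator = -0.122 − 0.3528 = -0.4748; denominator = 1 − 0.3528 = 0.6472
φ_{22} = -0.4748 / 0.6472 = -0.734

-0.734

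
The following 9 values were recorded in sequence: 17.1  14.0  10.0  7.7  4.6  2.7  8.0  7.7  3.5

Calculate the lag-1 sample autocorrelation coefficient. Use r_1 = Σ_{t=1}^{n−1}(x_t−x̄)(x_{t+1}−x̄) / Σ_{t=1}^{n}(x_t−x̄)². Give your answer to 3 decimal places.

Mean x̄ = (17.1 + 14.0 + 10.0 + 7.7 + 4.6 + 2.7 + 8.0 + 7.7 + 3.5)/9 = 8.3667
Numerator Σ_{t=1}^{8}(x_t−x̄)(x_{t+1}−x̄) = 86.7322
Denominator Σ(x_t−x̄)² = 181.6800
r_1 = 86.7322 / 181.6800 = 0.477

0.477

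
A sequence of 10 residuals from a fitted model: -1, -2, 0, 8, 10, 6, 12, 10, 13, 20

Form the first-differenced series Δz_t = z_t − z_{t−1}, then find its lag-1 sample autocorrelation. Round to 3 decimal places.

-0.286

First differences Δz: -1, 2, 8, 2, -4, 6, -2, 3, 7
Mean of differences = 2.3333
Numerator Σ(Δz_t−Δz̄)(Δz_{t+1}−Δz̄) = -39.4444
Denominator Σ(Δz_t−Δz̄)² = 138.0000
r_1(Δz) = -39.4444 / 138.0000 = -0.286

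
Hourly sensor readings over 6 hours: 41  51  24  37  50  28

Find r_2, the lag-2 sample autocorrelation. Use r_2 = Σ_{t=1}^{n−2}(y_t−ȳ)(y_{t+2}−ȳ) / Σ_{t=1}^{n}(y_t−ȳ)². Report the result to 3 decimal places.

Mean ȳ = (41 + 51 + 24 + 37 + 50 + 28)/6 = 38.5000
Deviations from mean: 2.5000, 12.5000, -14.5000, -1.5000, 11.5000, -10.5000
Σ(y_t−ȳ)(y_{t+2}−ȳ) = (-36.2500) + (-18.7500) + (-166.7500) + (15.7500) = -206.0000
Denominator Σ(y_t−ȳ)² = 617.5000
r_2 = -206.0000 / 617.5000 = -0.334

-0.334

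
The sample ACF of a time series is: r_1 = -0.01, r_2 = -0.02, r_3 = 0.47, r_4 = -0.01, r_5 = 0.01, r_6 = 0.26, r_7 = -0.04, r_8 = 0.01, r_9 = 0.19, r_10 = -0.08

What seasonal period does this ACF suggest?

The largest autocorrelation is r_3 = 0.47, with weaker echoes at lags 6 (0.26) and 9 (0.19); the remaining lags stay at or below 0.01.
The dominant spike at lag 3 indicates a seasonal period of 3.

3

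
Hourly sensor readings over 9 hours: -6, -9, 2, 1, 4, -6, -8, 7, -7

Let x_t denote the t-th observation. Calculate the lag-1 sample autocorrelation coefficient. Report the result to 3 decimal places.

Mean x̄ = (-6 − 9 + 2 + 1 + 4 − 6 − 8 + 7 − 7)/9 = -2.4444
Numerator Σ_{t=1}^{8}(x_t−x̄)(x_{t+1}−x̄) = -66.9753
Denominator Σ(x_t−x̄)² = 282.2222
r_1 = -66.9753 / 282.2222 = -0.237

-0.237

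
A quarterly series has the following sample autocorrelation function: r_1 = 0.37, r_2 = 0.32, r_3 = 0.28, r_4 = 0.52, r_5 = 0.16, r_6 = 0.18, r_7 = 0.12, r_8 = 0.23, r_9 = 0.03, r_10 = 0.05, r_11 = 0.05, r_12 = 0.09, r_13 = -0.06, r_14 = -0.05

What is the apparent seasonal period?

The largest autocorrelation is r_4 = 0.52; the remaining lags stay at or below 0.37. The elevated value at lag 1 (0.37), dropping to 0.32 at lag 2, reflects decaying short-term dependence rather than seasonality.
The dominant spike at lag 4 indicates a seasonal period of 4.

4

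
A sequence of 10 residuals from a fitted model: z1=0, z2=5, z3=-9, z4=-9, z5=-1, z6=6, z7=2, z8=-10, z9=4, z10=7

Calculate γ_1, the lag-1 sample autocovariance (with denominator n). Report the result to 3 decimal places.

1.275

Mean z̄ = (0 + 5 − 9 − 9 − 1 + 6 + 2 − 10 + 4 + 7)/10 = -0.5000
Σ_{t=1}^{9}(z_t−z̄)(z_{t+1}−z̄) = 12.7500
γ_1 = 12.7500 / 10 = 1.275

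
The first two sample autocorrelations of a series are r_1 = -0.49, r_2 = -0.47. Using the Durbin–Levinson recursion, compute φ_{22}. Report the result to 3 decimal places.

-0.934

φ_{22} = (r_2 − r_1²) / (1 − r_1²)
r_1² = (-0.49)² = 0.2401
Numerator = -0.47 − 0.2401 = -0.7101; denominator = 1 − 0.2401 = 0.7599
φ_{22} = -0.7101 / 0.7599 = -0.934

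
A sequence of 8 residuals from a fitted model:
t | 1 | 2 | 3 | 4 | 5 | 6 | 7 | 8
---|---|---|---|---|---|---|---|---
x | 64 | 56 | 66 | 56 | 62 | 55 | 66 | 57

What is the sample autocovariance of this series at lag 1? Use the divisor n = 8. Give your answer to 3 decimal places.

Mean x̄ = (64 + 56 + 66 + 56 + 62 + 55 + 66 + 57)/8 = 60.2500
Σ_{t=1}^{7}(x_t−x̄)(x_{t+1}−x̄) = -130.3125
γ_1 = -130.3125 / 8 = -16.289

-16.289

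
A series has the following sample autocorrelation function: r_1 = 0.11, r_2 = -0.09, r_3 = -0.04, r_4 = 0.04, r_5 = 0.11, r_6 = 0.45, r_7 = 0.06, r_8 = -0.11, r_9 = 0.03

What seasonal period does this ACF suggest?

6

The largest autocorrelation is r_6 = 0.45; the remaining lags stay at or below 0.11.
The dominant spike at lag 6 indicates a seasonal period of 6.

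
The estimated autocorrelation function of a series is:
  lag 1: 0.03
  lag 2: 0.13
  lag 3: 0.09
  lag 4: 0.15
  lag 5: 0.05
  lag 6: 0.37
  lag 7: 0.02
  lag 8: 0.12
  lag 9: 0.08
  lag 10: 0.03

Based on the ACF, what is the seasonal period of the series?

The largest autocorrelation is r_6 = 0.37; the remaining lags stay at or below 0.15.
The dominant spike at lag 6 indicates a seasonal period of 6.

6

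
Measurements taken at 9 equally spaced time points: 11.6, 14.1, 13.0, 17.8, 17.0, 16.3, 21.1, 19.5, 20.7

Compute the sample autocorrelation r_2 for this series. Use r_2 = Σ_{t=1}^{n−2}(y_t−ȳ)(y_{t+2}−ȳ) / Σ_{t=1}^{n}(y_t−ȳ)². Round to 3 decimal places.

0.352

Mean ȳ = (11.6 + 14.1 + 13.0 + 17.8 + 17.0 + 16.3 + 21.1 + 19.5 + 20.7)/9 = 16.7889
Σ(y_t−ȳ)(y_{t+2}−ȳ) = (19.6601) + (-2.7188) + (-0.7999) + (-0.4943) + (0.9101) + (-1.3254) + (16.8612) = 32.0931
Denominator Σ(y_t−ȳ)² = 91.0489
r_2 = 32.0931 / 91.0489 = 0.352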